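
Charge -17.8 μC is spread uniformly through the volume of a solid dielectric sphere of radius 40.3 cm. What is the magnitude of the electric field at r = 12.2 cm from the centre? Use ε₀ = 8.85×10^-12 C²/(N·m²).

Take a concentric spherical Gaussian surface of radius r = 12.2 cm (r < R).
For a uniform sphere the enclosed fraction is (r/R)³, so Q_enc = (-17.8 μC)(0.122/0.403)³ = -4.938e-7 C.
Applying ∮E·dA = Q_enc/ε₀ with Φ = E(4πr²):
E = |Q_enc|/(4πε₀r²) = (4.938×10^-7)/(4π·8.85×10^-12·(0.122)²) = 2.98×10^5 N/C.

|E| = 2.98×10^5 N/C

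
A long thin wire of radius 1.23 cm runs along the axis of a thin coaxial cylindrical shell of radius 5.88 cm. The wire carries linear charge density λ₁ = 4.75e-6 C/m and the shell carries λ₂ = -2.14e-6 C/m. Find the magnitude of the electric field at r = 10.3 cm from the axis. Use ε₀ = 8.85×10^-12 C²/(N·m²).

|E| = 4.56×10^5 V/m

By cylindrical symmetry E is radial; use a coaxial Gaussian cylinder of radius 10.3 cm and length L (r > 5.88 cm, enclosing both).
λ_enc = λ₁ + λ₂ = (4.75e-6) + (-2.14×10^-6) = 2.61×10^-6 C/m.
Applying ∮E·dA = Q_enc/ε₀ with the end caps contributing no flux:
E = |λ_enc|/(2πε₀r) = (2.61×10^-6)/(2π·8.85×10^-12·0.103) = 4.56×10^5 N/C.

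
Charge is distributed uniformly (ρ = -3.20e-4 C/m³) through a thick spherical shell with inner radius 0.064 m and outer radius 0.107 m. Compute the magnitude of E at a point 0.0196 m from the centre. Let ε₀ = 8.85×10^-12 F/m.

E = 0

By spherical symmetry E is radial; choose a Gaussian sphere of radius r = 0.0196 m (r < 0.064 m, inside the empty cavity).
No charge is enclosed, so by Gauss's law E·4πr² = 0 ⇒ E = 0.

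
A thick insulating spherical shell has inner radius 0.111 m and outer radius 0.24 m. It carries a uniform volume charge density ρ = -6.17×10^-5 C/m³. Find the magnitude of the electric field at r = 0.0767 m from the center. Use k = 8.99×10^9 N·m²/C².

E = 0

By spherical symmetry E is radial; choose a Gaussian sphere of radius r = 0.0767 m (r < 0.111 m, inside the empty cavity).
No charge is enclosed, so by Gauss's law E·4πr² = 0 ⇒ E = 0.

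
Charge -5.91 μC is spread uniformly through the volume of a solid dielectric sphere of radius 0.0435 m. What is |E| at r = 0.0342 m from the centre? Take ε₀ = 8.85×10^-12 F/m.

Use a concentric Gaussian sphere at r = 0.0342 m (r < R).
Only the charge within r is enclosed: Q_enc = Q·(r/R)³ = (-5.91 μC)·(0.0342 m/0.0435 m)³ = -2.872×10^-6 C.
Applying ∮E·dA = Q_enc/ε₀ with Φ = E(4πr²):
E = |Q_enc|/(4πε₀r²) = (2.872×10^-6)/(4π·8.85×10^-12·(0.0342)²) = 2.21e7 N/C.

E ≈ 2.21×10^7 N/C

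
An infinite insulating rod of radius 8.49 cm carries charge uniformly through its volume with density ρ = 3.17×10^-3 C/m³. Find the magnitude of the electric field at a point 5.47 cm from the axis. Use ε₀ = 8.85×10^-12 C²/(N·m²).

By cylindrical symmetry E is radial; use a coaxial Gaussian cylinder of radius 5.47 cm and length L (r < R).
Enclosed charge per unit length: λ_enc = ρ·πr² = (3.17e-3)π(0.0547)² = 2.98×10^-5 C/m.
Since E is radial and uniform over the curved surface, Φ = E·2πrL = Q_enc/ε₀ = λ_enc L/ε₀.
E = |λ_enc|/(2πε₀r) = (2.98×10^-5)/(2π·8.85×10^-12·0.0547) = 9.80e6 N/C.

|E| = 9.80×10^6 V/m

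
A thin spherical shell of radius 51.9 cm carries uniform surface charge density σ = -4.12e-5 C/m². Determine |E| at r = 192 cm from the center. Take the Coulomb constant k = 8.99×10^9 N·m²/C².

|E| ≈ 3.40e5 N/C

Symmetry ⇒ E = E(r) r̂. Gaussian sphere of radius r = 192 cm (r > 51.9 cm).
The entire shell is enclosed: Q_enc = σ·4πR² = (-4.12×10^-5)·4π·(0.519)² = -1.395×10^-4 C.
Applying ∮E·dA = Q_enc/ε₀ with Φ = E(4πr²):
E = k|Q_enc|/r² = (8.99×10^9)(1.395×10^-4)/(1.92)² = 3.40e5 N/C.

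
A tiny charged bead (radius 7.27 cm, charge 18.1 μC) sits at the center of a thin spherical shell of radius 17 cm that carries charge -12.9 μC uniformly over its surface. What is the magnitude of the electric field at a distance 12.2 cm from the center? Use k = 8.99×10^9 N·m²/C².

|E| ≈ 1.09e7 N/C

Use a concentric Gaussian sphere at r = 12.2 cm (between the bodies, 7.27 cm < r < 17 cm).
Only the inner charge is enclosed; the outer shell contributes nothing inside itself. Q_enc = 18.1 μC = 1.81×10^-5 C.
Gauss's law: E·4πr² = Q_enc/ε₀.
E = k|Q_enc|/r² = (8.99×10^9)(1.81×10^-5)/(0.122)² = 1.09×10^7 N/C.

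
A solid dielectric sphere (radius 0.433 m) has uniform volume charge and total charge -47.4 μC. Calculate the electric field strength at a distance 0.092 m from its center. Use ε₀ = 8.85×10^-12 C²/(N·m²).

E = 4.83×10^5 N/C

Take a concentric spherical Gaussian surface of radius r = 0.092 m (r < R).
Only the charge within r is enclosed: Q_enc = Q·(r/R)³ = (-47.4 μC)·(0.092 m/0.433 m)³ = -4.547×10^-7 C.
Applying ∮E·dA = Q_enc/ε₀ with Φ = E(4πr²):
E = |Q_enc|/(4πε₀r²) = (4.547e-7)/(4π·8.85×10^-12·(0.092)²) = 4.83×10^5 N/C.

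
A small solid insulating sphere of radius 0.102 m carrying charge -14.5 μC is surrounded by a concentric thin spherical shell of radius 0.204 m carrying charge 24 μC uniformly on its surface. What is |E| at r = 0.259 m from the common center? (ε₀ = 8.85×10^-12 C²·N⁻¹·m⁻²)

1.27×10^6 V/m

Symmetry ⇒ E = E(r) r̂. Gaussian sphere of radius r = 0.259 m (r > 0.204 m, enclosing both).
Q_enc = (-14.5 μC) + (24 μC) = 9.50×10^-6 C.
Since E is radial and uniform over the Gaussian sphere, Φ = E·4πr² = Q_enc/ε₀.
E = |Q_enc|/(4πε₀r²) = (9.50e-6)/(4π·8.85×10^-12·(0.259)²) = 1.27×10^6 N/C.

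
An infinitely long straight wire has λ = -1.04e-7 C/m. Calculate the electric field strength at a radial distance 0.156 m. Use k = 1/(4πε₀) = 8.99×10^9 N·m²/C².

Take a coaxial cylindrical Gaussian surface of radius r = 0.156 m and length L.
Q_enc = λL, so λ_enc = -1.04×10^-7 C/m.
Gauss's law: E·2πrL = λ_enc L/ε₀.
E = 2k|λ_enc|/r = 2(8.99×10^9)(1.04×10^-7)/(0.156) = 1.20×10^4 N/C.

|E| = 1.20×10^4 N/C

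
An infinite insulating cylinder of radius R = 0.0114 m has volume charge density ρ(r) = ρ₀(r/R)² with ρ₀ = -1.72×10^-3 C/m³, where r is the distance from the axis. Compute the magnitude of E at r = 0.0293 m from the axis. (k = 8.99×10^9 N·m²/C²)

E = 2.15×10^5 N/C

By cylindrical symmetry E is radial; use a coaxial Gaussian cylinder of radius 0.0293 m and length L (r > R, full charge per length enclosed).
λ_enc = 2π ∫₀^R ρ₀(r'/R)^2 r' dr' = 2πρ₀R²/4 = -3.511×10^-7 C/m.
By Gauss's law (flux through the curved wall only), E·2πrL = λ_enc L/ε₀.
E = 2k|λ_enc|/r = 2(8.99×10^9)(3.511×10^-7)/(0.0293) = 2.15×10^5 N/C.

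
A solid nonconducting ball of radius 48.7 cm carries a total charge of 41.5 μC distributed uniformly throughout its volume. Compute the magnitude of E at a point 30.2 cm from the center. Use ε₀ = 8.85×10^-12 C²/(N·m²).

|E| = 9.76×10^5 N/C

Use a concentric Gaussian sphere at r = 30.2 cm (r < R).
Only the charge within r is enclosed: Q_enc = Q·(r/R)³ = (41.5 μC)·(30.2 cm/48.7 cm)³ = 9.897×10^-6 C.
By Gauss's law, ∮E·dA = E·4πr² = Q_enc/ε₀.
E = |Q_enc|/(4πε₀r²) = (9.897e-6)/(4π·8.85×10^-12·(0.302)²) = 9.76e5 N/C.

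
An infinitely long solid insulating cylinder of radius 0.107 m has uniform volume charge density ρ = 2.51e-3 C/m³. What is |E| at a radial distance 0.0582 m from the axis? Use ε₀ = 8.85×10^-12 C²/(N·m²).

|E| ≈ 8.25e6 N/C

Coaxial Gaussian cylinder, radius r = 0.0582 m, length L (r < R).
Charge inside radius r per length L is ρ·πr²·L, so λ_enc = ρπr² = 2.671e-5 C/m.
Since E is radial and uniform over the curved surface, Φ = E·2πrL = Q_enc/ε₀ = λ_enc L/ε₀.
E = |λ_enc|/(2πε₀r) = (2.671×10^-5)/(2π·8.85×10^-12·0.0582) = 8.25e6 N/C.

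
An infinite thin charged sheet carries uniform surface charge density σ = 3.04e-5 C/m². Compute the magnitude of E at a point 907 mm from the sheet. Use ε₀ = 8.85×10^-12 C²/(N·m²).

|E| = 1.72×10^6 N/C

Choose a cylindrical pillbox piercing the sheet, end faces (area A) parallel to it.
Only the two end caps contribute flux: Φ = 2EA. With Q_enc = σA, Gauss's law gives E = |σ|/(2ε₀).
E = |σ|/(2ε₀) = (3.04e-5)/(2·8.85×10^-12) = 1.72e6 N/C.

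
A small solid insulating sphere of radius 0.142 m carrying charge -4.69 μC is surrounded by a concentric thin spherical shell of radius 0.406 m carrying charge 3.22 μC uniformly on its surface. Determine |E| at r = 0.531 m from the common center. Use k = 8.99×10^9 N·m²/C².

|E| = 4.69×10^4 V/m

Use a concentric Gaussian sphere at r = 0.531 m (r > 0.406 m, enclosing both).
Q_enc = (-4.69 μC) + (3.22 μC) = -1.47e-6 C.
Gauss's law: E·4πr² = Q_enc/ε₀.
E = k|Q_enc|/r² = (8.99×10^9)(1.47e-6)/(0.531)² = 4.69e4 N/C.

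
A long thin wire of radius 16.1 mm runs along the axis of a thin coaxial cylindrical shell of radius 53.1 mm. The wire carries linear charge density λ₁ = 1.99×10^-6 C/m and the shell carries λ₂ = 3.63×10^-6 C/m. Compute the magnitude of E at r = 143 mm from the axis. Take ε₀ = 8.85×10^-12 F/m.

Choose a coaxial cylinder of radius r = 143 mm (arbitrary length L) as the Gaussian surface (r > 53.1 mm, enclosing both).
λ_enc = λ₁ + λ₂ = (1.99×10^-6) + (3.63×10^-6) = 5.62×10^-6 C/m.
Gauss's law: E·2πrL = λ_enc L/ε₀.
E = |λ_enc|/(2πε₀r) = (5.62×10^-6)/(2π·8.85×10^-12·0.143) = 7.07e5 N/C.

7.07e5 N/C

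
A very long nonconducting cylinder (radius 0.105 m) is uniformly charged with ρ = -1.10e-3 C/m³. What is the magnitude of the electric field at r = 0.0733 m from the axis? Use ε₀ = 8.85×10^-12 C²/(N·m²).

E = 4.56e6 V/m

Coaxial Gaussian cylinder, radius r = 0.0733 m, length L (r < R).
Charge inside radius r per length L is ρ·πr²·L, so λ_enc = ρπr² = -1.857×10^-5 C/m.
By Gauss's law (flux through the curved wall only), E·2πrL = λ_enc L/ε₀.
E = |λ_enc|/(2πε₀r) = (1.857×10^-5)/(2π·8.85×10^-12·0.0733) = 4.56×10^6 N/C.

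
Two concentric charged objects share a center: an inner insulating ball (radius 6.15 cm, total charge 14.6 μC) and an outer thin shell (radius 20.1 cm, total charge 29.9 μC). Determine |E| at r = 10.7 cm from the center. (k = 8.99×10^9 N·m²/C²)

Take a concentric spherical Gaussian surface of radius r = 10.7 cm (between the bodies, 6.15 cm < r < 20.1 cm).
Only the inner charge is enclosed; the outer shell contributes nothing inside itself. Q_enc = 14.6 μC = 1.46×10^-5 C.
By Gauss's law, ∮E·dA = E·4πr² = Q_enc/ε₀.
E = k|Q_enc|/r² = (8.99×10^9)(1.46×10^-5)/(0.107)² = 1.15×10^7 N/C.

|E| = 1.15×10^7 N/C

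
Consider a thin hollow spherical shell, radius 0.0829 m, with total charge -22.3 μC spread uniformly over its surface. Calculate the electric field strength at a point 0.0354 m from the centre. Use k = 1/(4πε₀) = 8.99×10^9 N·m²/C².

E = 0 (no enclosed charge)

Take a concentric spherical Gaussian surface of radius r = 0.0354 m (inside the shell, r < 0.0829 m).
No charge lies within this surface, so Q_enc = 0 and Gauss's law gives E·4πr² = 0 ⇒ E = 0.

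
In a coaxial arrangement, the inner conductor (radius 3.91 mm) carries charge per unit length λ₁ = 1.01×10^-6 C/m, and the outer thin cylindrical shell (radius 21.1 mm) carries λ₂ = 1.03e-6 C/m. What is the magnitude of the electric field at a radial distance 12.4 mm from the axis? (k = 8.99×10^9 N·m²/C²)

Take a coaxial cylindrical Gaussian surface of radius r = 12.4 mm and length L (between the conductors, 3.91 mm < r < 21.1 mm).
Only the inner wire is enclosed; the outer shell contributes nothing inside itself. λ_enc = λ₁ = 1.01e-6 C/m.
By Gauss's law (flux through the curved wall only), E·2πrL = λ_enc L/ε₀.
E = 2k|λ_enc|/r = 2(8.99×10^9)(1.01×10^-6)/(0.0124) = 1.46×10^6 N/C.

|E| = 1.46×10^6 N/C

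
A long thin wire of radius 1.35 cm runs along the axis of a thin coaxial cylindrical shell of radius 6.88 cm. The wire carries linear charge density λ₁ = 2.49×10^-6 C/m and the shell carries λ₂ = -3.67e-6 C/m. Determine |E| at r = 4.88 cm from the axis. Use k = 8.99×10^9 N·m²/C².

|E| = 9.17e5 V/m

Coaxial Gaussian cylinder, radius r = 4.88 cm, length L (between the conductors, 1.35 cm < r < 6.88 cm).
Only the inner wire is enclosed; the outer shell contributes nothing inside itself. λ_enc = λ₁ = 2.49×10^-6 C/m.
Gauss's law: E·2πrL = λ_enc L/ε₀.
E = 2k|λ_enc|/r = 2(8.99×10^9)(2.49×10^-6)/(0.0488) = 9.17×10^5 N/C.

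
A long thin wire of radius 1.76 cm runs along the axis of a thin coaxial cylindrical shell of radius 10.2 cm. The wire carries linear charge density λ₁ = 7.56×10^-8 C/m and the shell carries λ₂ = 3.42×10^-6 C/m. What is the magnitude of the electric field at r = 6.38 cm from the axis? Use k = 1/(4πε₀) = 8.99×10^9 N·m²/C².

E ≈ 2.13×10^4 V/m

Choose a coaxial cylinder of radius r = 6.38 cm (arbitrary length L) as the Gaussian surface (between the conductors, 1.76 cm < r < 10.2 cm).
Only the inner wire is enclosed; the outer shell contributes nothing inside itself. λ_enc = λ₁ = 7.56×10^-8 C/m.
Gauss's law: E·2πrL = λ_enc L/ε₀.
E = 2k|λ_enc|/r = 2(8.99×10^9)(7.56×10^-8)/(0.0638) = 2.13e4 N/C.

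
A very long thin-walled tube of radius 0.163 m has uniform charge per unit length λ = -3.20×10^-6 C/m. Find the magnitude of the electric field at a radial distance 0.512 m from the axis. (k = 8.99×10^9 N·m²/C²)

|E| = 1.12×10^5 N/C

Coaxial Gaussian cylinder, radius r = 0.512 m, length L (r > 0.163 m).
The full line charge is enclosed: λ_enc = -3.20×10^-6 C/m.
Since E is radial and uniform over the curved surface, Φ = E·2πrL = Q_enc/ε₀ = λ_enc L/ε₀.
E = 2k|λ_enc|/r = 2(8.99×10^9)(3.20×10^-6)/(0.512) = 1.12×10^5 N/C.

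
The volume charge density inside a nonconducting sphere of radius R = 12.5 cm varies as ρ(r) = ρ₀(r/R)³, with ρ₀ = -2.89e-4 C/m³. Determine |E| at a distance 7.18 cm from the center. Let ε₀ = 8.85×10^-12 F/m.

|E| ≈ 7.41×10^4 N/C

By spherical symmetry E is radial; choose a Gaussian sphere of radius r = 7.18 cm (r < R).
Q_enc = ∫₀^r ρ(r')·4πr'² dr' = (4πρ₀/R³) ∫₀^r r'^5 dr' = 4πρ₀ r^6/(6·R³) = -4.246e-8 C.
Since E is radial and uniform over the Gaussian sphere, Φ = E·4πr² = Q_enc/ε₀.
E = |Q_enc|/(4πε₀r²) = (4.246×10^-8)/(4π·8.85×10^-12·(0.0718)²) = 7.41×10^4 N/C.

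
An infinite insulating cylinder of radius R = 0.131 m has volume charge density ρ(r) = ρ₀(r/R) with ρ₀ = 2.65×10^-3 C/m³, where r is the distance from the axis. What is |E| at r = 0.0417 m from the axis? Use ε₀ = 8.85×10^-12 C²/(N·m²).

Coaxial Gaussian cylinder, radius r = 0.0417 m, length L (r < R).
λ_enc = ∫₀^r ρ(r')·2πr' dr' = (2πρ₀/R)·r^3/3 = 3.072e-6 C/m.
Applying ∮E·dA = Q_enc/ε₀ with the end caps contributing no flux:
E = |λ_enc|/(2πε₀r) = (3.072×10^-6)/(2π·8.85×10^-12·0.0417) = 1.32e6 N/C.

|E| = 1.32e6 V/m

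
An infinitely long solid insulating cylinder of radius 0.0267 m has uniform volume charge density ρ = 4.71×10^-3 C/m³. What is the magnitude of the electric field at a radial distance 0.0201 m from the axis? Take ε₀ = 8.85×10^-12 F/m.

By cylindrical symmetry E is radial; use a coaxial Gaussian cylinder of radius 0.0201 m and length L (r < R).
Enclosed charge per unit length: λ_enc = ρ·πr² = (4.71×10^-3)π(0.0201)² = 5.978×10^-6 C/m.
Gauss's law: E·2πrL = λ_enc L/ε₀.
E = |λ_enc|/(2πε₀r) = (5.978e-6)/(2π·8.85×10^-12·0.0201) = 5.35e6 N/C.

5.35e6 N/C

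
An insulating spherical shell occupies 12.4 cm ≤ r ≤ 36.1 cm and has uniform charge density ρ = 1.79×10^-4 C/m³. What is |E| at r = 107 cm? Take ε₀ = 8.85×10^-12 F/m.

2.66×10^5 N/C

Symmetry ⇒ E = E(r) r̂. Gaussian sphere of radius r = 107 cm (r > 36.1 cm, enclosing the whole shell).
Q_enc = ρ·(4π/3)(b³ − a³) = (1.79×10^-4)·(4π/3)·((0.361)³ − (0.124)³) = 3.385×10^-5 C.
By Gauss's law, ∮E·dA = E·4πr² = Q_enc/ε₀.
E = |Q_enc|/(4πε₀r²) = (3.385×10^-5)/(4π·8.85×10^-12·(1.07)²) = 2.66×10^5 N/C.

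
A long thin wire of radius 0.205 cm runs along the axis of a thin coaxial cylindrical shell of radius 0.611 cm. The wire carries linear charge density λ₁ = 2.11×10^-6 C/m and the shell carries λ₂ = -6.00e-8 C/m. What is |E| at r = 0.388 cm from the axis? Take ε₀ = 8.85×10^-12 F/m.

Coaxial Gaussian cylinder, radius r = 0.388 cm, length L (between the conductors, 0.205 cm < r < 0.611 cm).
Only the inner wire is enclosed; the outer shell contributes nothing inside itself. λ_enc = λ₁ = 2.11×10^-6 C/m.
Since E is radial and uniform over the curved surface, Φ = E·2πrL = Q_enc/ε₀ = λ_enc L/ε₀.
E = |λ_enc|/(2πε₀r) = (2.11e-6)/(2π·8.85×10^-12·0.00388) = 9.78×10^6 N/C.

E ≈ 9.78e6 N/C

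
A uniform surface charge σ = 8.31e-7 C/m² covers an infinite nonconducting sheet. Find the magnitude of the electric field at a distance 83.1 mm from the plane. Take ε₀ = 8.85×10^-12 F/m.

|E| = 4.69×10^4 N/C

Choose a cylindrical pillbox piercing the sheet, end faces (area A) parallel to it.
Flux Φ = 2EA and Q_enc = σA, so 2EA = σA/ε₀ ⇒ E = |σ|/(2ε₀), independent of distance.
E = |σ|/(2ε₀) = (8.31×10^-7)/(2·8.85×10^-12) = 4.69×10^4 N/C.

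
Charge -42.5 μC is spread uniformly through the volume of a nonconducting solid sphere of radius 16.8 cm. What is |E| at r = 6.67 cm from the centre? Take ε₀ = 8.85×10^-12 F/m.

Take a concentric spherical Gaussian surface of radius r = 6.67 cm (r < R).
Only the charge within r is enclosed: Q_enc = Q·(r/R)³ = (-42.5 μC)·(6.67 cm/16.8 cm)³ = -2.66×10^-6 C.
Gauss's law: E·4πr² = Q_enc/ε₀.
E = |Q_enc|/(4πε₀r²) = (2.66×10^-6)/(4π·8.85×10^-12·(0.0667)²) = 5.38e6 N/C.

|E| ≈ 5.38×10^6 N/C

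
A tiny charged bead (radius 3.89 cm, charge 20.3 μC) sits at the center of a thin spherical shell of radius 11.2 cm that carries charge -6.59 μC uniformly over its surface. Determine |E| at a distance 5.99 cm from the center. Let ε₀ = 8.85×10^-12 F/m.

Symmetry ⇒ E = E(r) r̂. Gaussian sphere of radius r = 5.99 cm (between the bodies, 3.89 cm < r < 11.2 cm).
The shell at 11.2 cm lies outside the Gaussian surface, so Q_enc = 20.3 μC = 2.03×10^-5 C.
Applying ∮E·dA = Q_enc/ε₀ with Φ = E(4πr²):
E = |Q_enc|/(4πε₀r²) = (2.03×10^-5)/(4π·8.85×10^-12·(0.0599)²) = 5.09e7 N/C.

|E| = 5.09×10^7 V/m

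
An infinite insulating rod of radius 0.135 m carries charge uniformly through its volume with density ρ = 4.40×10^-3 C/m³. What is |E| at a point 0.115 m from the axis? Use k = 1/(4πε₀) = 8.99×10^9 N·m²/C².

2.86×10^7 V/m

Take a coaxial cylindrical Gaussian surface of radius r = 0.115 m and length L (r < R).
Enclosed charge per unit length: λ_enc = ρ·πr² = (4.40×10^-3)π(0.115)² = 1.828×10^-4 C/m.
Since E is radial and uniform over the curved surface, Φ = E·2πrL = Q_enc/ε₀ = λ_enc L/ε₀.
E = 2k|λ_enc|/r = 2(8.99×10^9)(1.828×10^-4)/(0.115) = 2.86e7 N/C.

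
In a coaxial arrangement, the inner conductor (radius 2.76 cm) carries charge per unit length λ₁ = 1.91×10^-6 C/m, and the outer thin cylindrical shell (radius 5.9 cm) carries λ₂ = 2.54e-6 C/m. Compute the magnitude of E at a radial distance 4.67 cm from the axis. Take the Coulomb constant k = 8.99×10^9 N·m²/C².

By cylindrical symmetry E is radial; use a coaxial Gaussian cylinder of radius 4.67 cm and length L (between the conductors, 2.76 cm < r < 5.9 cm).
Only the inner wire is enclosed; the outer shell contributes nothing inside itself. λ_enc = λ₁ = 1.91×10^-6 C/m.
By Gauss's law (flux through the curved wall only), E·2πrL = λ_enc L/ε₀.
E = 2k|λ_enc|/r = 2(8.99×10^9)(1.91e-6)/(0.0467) = 7.35×10^5 N/C.

|E| ≈ 7.35×10^5 N/C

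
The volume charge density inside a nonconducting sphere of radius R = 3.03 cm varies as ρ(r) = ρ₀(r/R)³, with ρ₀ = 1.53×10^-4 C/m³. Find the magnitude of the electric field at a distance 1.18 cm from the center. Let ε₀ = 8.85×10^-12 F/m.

2.01×10^3 N/C

Take a concentric spherical Gaussian surface of radius r = 1.18 cm (r < R).
Integrate the density: Q_enc = 4π ∫₀^r ρ₀(r'/R)^3 r'² dr' = 4πρ₀ r^6/(6·R³) = 3.11×10^-11 C.
Since E is radial and uniform over the Gaussian sphere, Φ = E·4πr² = Q_enc/ε₀.
E = |Q_enc|/(4πε₀r²) = (3.11e-11)/(4π·8.85×10^-12·(0.0118)²) = 2.01e3 N/C.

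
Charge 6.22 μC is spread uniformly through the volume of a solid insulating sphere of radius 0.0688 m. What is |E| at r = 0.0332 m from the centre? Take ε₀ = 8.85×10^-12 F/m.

5.70×10^6 V/m

Symmetry ⇒ E = E(r) r̂. Gaussian sphere of radius r = 0.0332 m (r < R).
Only the charge within r is enclosed: Q_enc = Q·(r/R)³ = (6.22 μC)·(0.0332 m/0.0688 m)³ = 6.989×10^-7 C.
Gauss's law: E·4πr² = Q_enc/ε₀.
E = |Q_enc|/(4πε₀r²) = (6.989×10^-7)/(4π·8.85×10^-12·(0.0332)²) = 5.70×10^6 N/C.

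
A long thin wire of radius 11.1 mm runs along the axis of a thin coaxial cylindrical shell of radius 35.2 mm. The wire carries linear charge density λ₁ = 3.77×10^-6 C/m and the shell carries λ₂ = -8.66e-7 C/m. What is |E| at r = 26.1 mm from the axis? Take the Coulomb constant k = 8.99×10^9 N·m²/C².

2.60e6 N/C

By cylindrical symmetry E is radial; use a coaxial Gaussian cylinder of radius 26.1 mm and length L (between the conductors, 11.1 mm < r < 35.2 mm).
Only the inner wire is enclosed; the outer shell contributes nothing inside itself. λ_enc = λ₁ = 3.77×10^-6 C/m.
Applying ∮E·dA = Q_enc/ε₀ with the end caps contributing no flux:
E = 2k|λ_enc|/r = 2(8.99×10^9)(3.77e-6)/(0.0261) = 2.60×10^6 N/C.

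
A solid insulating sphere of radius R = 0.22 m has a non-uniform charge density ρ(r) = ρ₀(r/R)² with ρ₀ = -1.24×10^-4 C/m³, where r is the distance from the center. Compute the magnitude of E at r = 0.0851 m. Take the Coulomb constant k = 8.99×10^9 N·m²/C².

E ≈ 3.57e4 N/C

Take a concentric spherical Gaussian surface of radius r = 0.0851 m (r < R).
Integrate the density: Q_enc = 4π ∫₀^r ρ₀(r'/R)^2 r'² dr' = 4πρ₀ r^5/(5·R²) = -2.874×10^-8 C.
Applying ∮E·dA = Q_enc/ε₀ with Φ = E(4πr²):
E = k|Q_enc|/r² = (8.99×10^9)(2.874e-8)/(0.0851)² = 3.57×10^4 N/C.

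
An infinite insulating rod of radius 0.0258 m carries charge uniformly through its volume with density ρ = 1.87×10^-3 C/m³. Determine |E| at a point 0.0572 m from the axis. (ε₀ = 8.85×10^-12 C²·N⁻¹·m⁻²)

|E| = 1.23e6 N/C

Coaxial Gaussian cylinder, radius r = 0.0572 m, length L (r > 0.0258 m, full cross-section enclosed).
λ_enc = ρ·πR² = (1.87×10^-3)π(0.0258)² = 3.91×10^-6 C/m.
Gauss's law: E·2πrL = λ_enc L/ε₀.
E = |λ_enc|/(2πε₀r) = (3.91×10^-6)/(2π·8.85×10^-12·0.0572) = 1.23e6 N/C.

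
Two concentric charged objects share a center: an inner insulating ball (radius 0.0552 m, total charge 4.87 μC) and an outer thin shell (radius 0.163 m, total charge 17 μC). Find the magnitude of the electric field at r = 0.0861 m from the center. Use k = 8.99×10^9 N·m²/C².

By spherical symmetry E is radial; choose a Gaussian sphere of radius r = 0.0861 m (between the bodies, 0.0552 m < r < 0.163 m).
Only the inner charge is enclosed; the outer shell contributes nothing inside itself. Q_enc = 4.87 μC = 4.87e-6 C.
By Gauss's law, ∮E·dA = E·4πr² = Q_enc/ε₀.
E = k|Q_enc|/r² = (8.99×10^9)(4.87e-6)/(0.0861)² = 5.91×10^6 N/C.

5.91×10^6 N/C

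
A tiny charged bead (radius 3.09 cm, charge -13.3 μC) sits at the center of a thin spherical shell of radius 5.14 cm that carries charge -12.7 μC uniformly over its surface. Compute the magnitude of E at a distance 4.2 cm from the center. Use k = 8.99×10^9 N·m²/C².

E = 6.78×10^7 N/C

By spherical symmetry E is radial; choose a Gaussian sphere of radius r = 4.2 cm (between the bodies, 3.09 cm < r < 5.14 cm).
The shell at 5.14 cm lies outside the Gaussian surface, so Q_enc = -13.3 μC = -1.33×10^-5 C.
Gauss's law: E·4πr² = Q_enc/ε₀.
E = k|Q_enc|/r² = (8.99×10^9)(1.33×10^-5)/(0.042)² = 6.78e7 N/C.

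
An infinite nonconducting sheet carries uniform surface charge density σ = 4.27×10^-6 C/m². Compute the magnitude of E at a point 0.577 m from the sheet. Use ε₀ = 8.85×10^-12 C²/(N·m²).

Choose a cylindrical pillbox piercing the sheet, end faces (area A) parallel to it.
Only the two end caps contribute flux: Φ = 2EA. With Q_enc = σA, Gauss's law gives E = |σ|/(2ε₀).
E = |σ|/(2ε₀) = (4.27×10^-6)/(2·8.85×10^-12) = 2.41×10^5 N/C.

E = 2.41×10^5 N/C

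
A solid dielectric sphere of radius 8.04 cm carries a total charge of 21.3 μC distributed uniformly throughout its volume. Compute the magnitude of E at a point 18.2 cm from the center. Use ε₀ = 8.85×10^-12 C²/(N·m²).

E = 5.78e6 N/C

Use a concentric Gaussian sphere at r = 18.2 cm (r > R, so the entire charge is enclosed).
Q_enc = 21.3 μC = 2.13×10^-5 C.
Gauss's law: E·4πr² = Q_enc/ε₀.
E = |Q_enc|/(4πε₀r²) = (2.13e-5)/(4π·8.85×10^-12·(0.182)²) = 5.78×10^6 N/C.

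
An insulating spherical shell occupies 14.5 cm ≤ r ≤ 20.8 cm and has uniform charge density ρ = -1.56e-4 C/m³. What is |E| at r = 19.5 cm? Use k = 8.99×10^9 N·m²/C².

E = 6.75×10^5 N/C

By spherical symmetry E is radial; choose a Gaussian sphere of radius r = 19.5 cm (within the shell material, 14.5 cm < r < 20.8 cm).
Only the shell between 14.5 cm and r is enclosed: Q_enc = ρ·(4π/3)(r³ − a³) = (-1.56×10^-4)·(4π/3)·((0.195)³ − (0.145)³) = -2.853×10^-6 C.
By Gauss's law, ∮E·dA = E·4πr² = Q_enc/ε₀.
E = k|Q_enc|/r² = (8.99×10^9)(2.853×10^-6)/(0.195)² = 6.75×10^5 N/C.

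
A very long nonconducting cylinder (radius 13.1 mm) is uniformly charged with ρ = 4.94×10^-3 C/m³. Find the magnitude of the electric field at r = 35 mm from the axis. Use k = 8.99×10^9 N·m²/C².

|E| = 1.37e6 V/m

Coaxial Gaussian cylinder, radius r = 35 mm, length L (r > 13.1 mm, full cross-section enclosed).
λ_enc = ρ·πR² = (4.94×10^-3)π(0.0131)² = 2.663×10^-6 C/m.
Applying ∮E·dA = Q_enc/ε₀ with the end caps contributing no flux:
E = 2k|λ_enc|/r = 2(8.99×10^9)(2.663e-6)/(0.035) = 1.37×10^6 N/C.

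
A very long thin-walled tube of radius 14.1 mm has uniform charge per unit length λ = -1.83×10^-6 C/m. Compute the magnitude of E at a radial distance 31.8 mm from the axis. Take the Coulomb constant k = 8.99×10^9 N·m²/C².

1.03e6 N/C

By cylindrical symmetry E is radial; use a coaxial Gaussian cylinder of radius 31.8 mm and length L (r > 14.1 mm).
The full line charge is enclosed: λ_enc = -1.83×10^-6 C/m.
By Gauss's law (flux through the curved wall only), E·2πrL = λ_enc L/ε₀.
E = 2k|λ_enc|/r = 2(8.99×10^9)(1.83×10^-6)/(0.0318) = 1.03×10^6 N/C.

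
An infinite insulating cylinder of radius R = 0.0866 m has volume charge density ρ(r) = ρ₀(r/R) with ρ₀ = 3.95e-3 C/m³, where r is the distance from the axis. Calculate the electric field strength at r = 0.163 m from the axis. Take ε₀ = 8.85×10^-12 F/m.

By cylindrical symmetry E is radial; use a coaxial Gaussian cylinder of radius 0.163 m and length L (r > R, full charge per length enclosed).
λ_enc = 2π ∫₀^R ρ₀(r'/R)^1 r' dr' = 2πρ₀R²/3 = 6.204×10^-5 C/m.
By Gauss's law (flux through the curved wall only), E·2πrL = λ_enc L/ε₀.
E = |λ_enc|/(2πε₀r) = (6.204e-5)/(2π·8.85×10^-12·0.163) = 6.85×10^6 N/C.

E ≈ 6.85×10^6 N/C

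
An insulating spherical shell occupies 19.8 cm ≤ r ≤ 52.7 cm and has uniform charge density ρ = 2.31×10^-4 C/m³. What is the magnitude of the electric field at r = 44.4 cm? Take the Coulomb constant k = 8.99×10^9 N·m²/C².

Symmetry ⇒ E = E(r) r̂. Gaussian sphere of radius r = 44.4 cm (within the shell material, 19.8 cm < r < 52.7 cm).
Only the shell between 19.8 cm and r is enclosed: Q_enc = ρ·(4π/3)(r³ − a³) = (2.31×10^-4)·(4π/3)·((0.444)³ − (0.198)³) = 7.718×10^-5 C.
Since E is radial and uniform over the Gaussian sphere, Φ = E·4πr² = Q_enc/ε₀.
E = k|Q_enc|/r² = (8.99×10^9)(7.718e-5)/(0.444)² = 3.52×10^6 N/C.

|E| ≈ 3.52×10^6 N/C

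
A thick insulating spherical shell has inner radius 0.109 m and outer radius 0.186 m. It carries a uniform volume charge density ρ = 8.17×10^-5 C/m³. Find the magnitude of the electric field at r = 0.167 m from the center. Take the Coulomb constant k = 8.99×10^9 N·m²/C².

Take a concentric spherical Gaussian surface of radius r = 0.167 m (within the shell material, 0.109 m < r < 0.186 m).
Enclosed charge is the volume from a to r: Q_enc = (4π/3)ρ(r³ − a³) = 1.151×10^-6 C.
Gauss's law: E·4πr² = Q_enc/ε₀.
E = k|Q_enc|/r² = (8.99×10^9)(1.151×10^-6)/(0.167)² = 3.71×10^5 N/C.

E ≈ 3.71e5 N/C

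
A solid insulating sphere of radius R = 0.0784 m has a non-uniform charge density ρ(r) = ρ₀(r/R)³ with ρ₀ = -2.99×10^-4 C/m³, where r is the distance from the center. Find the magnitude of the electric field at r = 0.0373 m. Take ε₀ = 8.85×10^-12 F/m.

By spherical symmetry E is radial; choose a Gaussian sphere of radius r = 0.0373 m (r < R).
Q_enc = ∫₀^r ρ(r')·4πr'² dr' = (4πρ₀/R³) ∫₀^r r'^5 dr' = 4πρ₀ r^6/(6·R³) = -3.50×10^-9 C.
Since E is radial and uniform over the Gaussian sphere, Φ = E·4πr² = Q_enc/ε₀.
E = |Q_enc|/(4πε₀r²) = (3.50×10^-9)/(4π·8.85×10^-12·(0.0373)²) = 2.26e4 N/C.

E = 2.26e4 N/C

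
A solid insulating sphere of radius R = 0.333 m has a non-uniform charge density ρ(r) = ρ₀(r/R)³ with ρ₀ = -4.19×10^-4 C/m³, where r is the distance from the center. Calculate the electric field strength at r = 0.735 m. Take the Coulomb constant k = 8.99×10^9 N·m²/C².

|E| ≈ 5.39×10^5 V/m

Symmetry ⇒ E = E(r) r̂. Gaussian sphere of radius r = 0.735 m (r > R, all charge enclosed).
Q_enc = 4π ∫₀^R ρ₀(r'/R)^3 r'² dr' = 4πρ₀R³/6 = -3.24×10^-5 C.
Gauss's law: E·4πr² = Q_enc/ε₀.
E = k|Q_enc|/r² = (8.99×10^9)(3.24e-5)/(0.735)² = 5.39e5 N/C.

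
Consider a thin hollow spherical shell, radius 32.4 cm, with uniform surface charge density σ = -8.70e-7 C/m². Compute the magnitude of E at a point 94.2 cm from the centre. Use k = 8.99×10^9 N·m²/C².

Symmetry ⇒ E = E(r) r̂. Gaussian sphere of radius r = 94.2 cm (r > 32.4 cm).
The entire shell is enclosed: Q_enc = σ·4πR² = (-8.70×10^-7)·4π·(0.324)² = -1.148×10^-6 C.
Gauss's law: E·4πr² = Q_enc/ε₀.
E = k|Q_enc|/r² = (8.99×10^9)(1.148×10^-6)/(0.942)² = 1.16×10^4 N/C.

|E| = 1.16e4 N/C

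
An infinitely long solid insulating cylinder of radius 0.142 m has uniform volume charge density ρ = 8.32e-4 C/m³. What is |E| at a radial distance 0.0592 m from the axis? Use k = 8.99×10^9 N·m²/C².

2.78e6 V/m

Take a coaxial cylindrical Gaussian surface of radius r = 0.0592 m and length L (r < R).
Enclosed charge per unit length: λ_enc = ρ·πr² = (8.32×10^-4)π(0.0592)² = 9.16×10^-6 C/m.
Since E is radial and uniform over the curved surface, Φ = E·2πrL = Q_enc/ε₀ = λ_enc L/ε₀.
E = 2k|λ_enc|/r = 2(8.99×10^9)(9.16e-6)/(0.0592) = 2.78e6 N/C.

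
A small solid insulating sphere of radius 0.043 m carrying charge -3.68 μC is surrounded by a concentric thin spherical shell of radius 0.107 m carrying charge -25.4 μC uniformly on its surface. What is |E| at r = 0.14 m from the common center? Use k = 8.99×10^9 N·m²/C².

1.33e7 N/C

Use a concentric Gaussian sphere at r = 0.14 m (r > 0.107 m, enclosing both).
Q_enc = (-3.68 μC) + (-25.4 μC) = -2.908e-5 C.
By Gauss's law, ∮E·dA = E·4πr² = Q_enc/ε₀.
E = k|Q_enc|/r² = (8.99×10^9)(2.908×10^-5)/(0.14)² = 1.33×10^7 N/C.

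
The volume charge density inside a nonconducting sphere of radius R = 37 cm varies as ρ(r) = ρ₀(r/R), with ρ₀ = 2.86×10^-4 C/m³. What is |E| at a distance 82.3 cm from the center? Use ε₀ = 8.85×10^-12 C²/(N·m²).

E = 6.04×10^5 N/C

Take a concentric spherical Gaussian surface of radius r = 82.3 cm (r > R, all charge enclosed).
Q_enc = 4π ∫₀^R ρ₀(r'/R)^1 r'² dr' = 4πρ₀R³/4 = 4.551e-5 C.
Gauss's law: E·4πr² = Q_enc/ε₀.
E = |Q_enc|/(4πε₀r²) = (4.551e-5)/(4π·8.85×10^-12·(0.823)²) = 6.04e5 N/C.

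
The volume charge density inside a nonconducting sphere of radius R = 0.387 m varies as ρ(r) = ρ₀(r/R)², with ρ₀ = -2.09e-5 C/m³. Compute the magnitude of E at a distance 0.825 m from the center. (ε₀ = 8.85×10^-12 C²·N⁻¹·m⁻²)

By spherical symmetry E is radial; choose a Gaussian sphere of radius r = 0.825 m (r > R, all charge enclosed).
Q_enc = 4π ∫₀^R ρ₀(r'/R)^2 r'² dr' = 4πρ₀R³/5 = -3.045e-6 C.
Since E is radial and uniform over the Gaussian sphere, Φ = E·4πr² = Q_enc/ε₀.
E = |Q_enc|/(4πε₀r²) = (3.045×10^-6)/(4π·8.85×10^-12·(0.825)²) = 4.02e4 N/C.

|E| ≈ 4.02×10^4 N/C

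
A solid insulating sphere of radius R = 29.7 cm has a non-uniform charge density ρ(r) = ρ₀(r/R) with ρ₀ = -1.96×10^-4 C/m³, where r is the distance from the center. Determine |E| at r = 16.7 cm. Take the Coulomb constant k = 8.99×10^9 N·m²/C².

Use a concentric Gaussian sphere at r = 16.7 cm (r < R).
Q_enc = ∫₀^r ρ(r')·4πr'² dr' = (4πρ₀/R) ∫₀^r r'^3 dr' = 4πρ₀ r^4/(4·R) = -1.613×10^-6 C.
Gauss's law: E·4πr² = Q_enc/ε₀.
E = k|Q_enc|/r² = (8.99×10^9)(1.613×10^-6)/(0.167)² = 5.20e5 N/C.

E ≈ 5.20×10^5 N/C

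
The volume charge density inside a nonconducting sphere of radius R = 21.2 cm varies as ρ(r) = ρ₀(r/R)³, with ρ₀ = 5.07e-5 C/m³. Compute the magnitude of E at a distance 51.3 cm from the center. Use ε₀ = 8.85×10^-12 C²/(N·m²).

Take a concentric spherical Gaussian surface of radius r = 51.3 cm (r > R, all charge enclosed).
Q_enc = 4π ∫₀^R ρ₀(r'/R)^3 r'² dr' = 4πρ₀R³/6 = 1.012×10^-6 C.
Applying ∮E·dA = Q_enc/ε₀ with Φ = E(4πr²):
E = |Q_enc|/(4πε₀r²) = (1.012×10^-6)/(4π·8.85×10^-12·(0.513)²) = 3.46×10^4 N/C.

E = 3.46×10^4 N/C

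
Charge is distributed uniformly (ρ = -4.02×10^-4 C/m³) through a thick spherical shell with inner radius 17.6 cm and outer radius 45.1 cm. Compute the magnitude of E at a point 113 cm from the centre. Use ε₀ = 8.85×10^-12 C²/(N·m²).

|E| = 1.02e6 N/C

Symmetry ⇒ E = E(r) r̂. Gaussian sphere of radius r = 113 cm (r > 45.1 cm, enclosing the whole shell).
Q_enc = ρ·(4π/3)(b³ − a³) = (-4.02e-4)·(4π/3)·((0.451)³ − (0.176)³) = -1.453×10^-4 C.
Since E is radial and uniform over the Gaussian sphere, Φ = E·4πr² = Q_enc/ε₀.
E = |Q_enc|/(4πε₀r²) = (1.453×10^-4)/(4π·8.85×10^-12·(1.13)²) = 1.02e6 N/C.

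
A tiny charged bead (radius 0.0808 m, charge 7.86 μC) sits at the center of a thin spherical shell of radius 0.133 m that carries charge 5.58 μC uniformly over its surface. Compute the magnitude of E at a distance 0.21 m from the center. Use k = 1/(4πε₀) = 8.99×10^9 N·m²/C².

Use a concentric Gaussian sphere at r = 0.21 m (r > 0.133 m, enclosing both).
Q_enc = (7.86 μC) + (5.58 μC) = 1.344e-5 C.
Gauss's law: E·4πr² = Q_enc/ε₀.
E = k|Q_enc|/r² = (8.99×10^9)(1.344×10^-5)/(0.21)² = 2.74×10^6 N/C.

E ≈ 2.74×10^6 N/C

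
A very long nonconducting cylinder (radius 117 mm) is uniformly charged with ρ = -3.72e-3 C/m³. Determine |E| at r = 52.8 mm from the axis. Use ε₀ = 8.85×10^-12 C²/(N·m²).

E ≈ 1.11e7 N/C

Choose a coaxial cylinder of radius r = 52.8 mm (arbitrary length L) as the Gaussian surface (r < R).
Charge inside radius r per length L is ρ·πr²·L, so λ_enc = ρπr² = -3.258×10^-5 C/m.
Gauss's law: E·2πrL = λ_enc L/ε₀.
E = |λ_enc|/(2πε₀r) = (3.258×10^-5)/(2π·8.85×10^-12·0.0528) = 1.11×10^7 N/C.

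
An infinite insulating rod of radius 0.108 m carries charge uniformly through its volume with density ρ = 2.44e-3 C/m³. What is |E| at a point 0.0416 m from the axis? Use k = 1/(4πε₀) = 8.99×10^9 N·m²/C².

Coaxial Gaussian cylinder, radius r = 0.0416 m, length L (r < R).
Enclosed charge per unit length: λ_enc = ρ·πr² = (2.44e-3)π(0.0416)² = 1.327×10^-5 C/m.
Applying ∮E·dA = Q_enc/ε₀ with the end caps contributing no flux:
E = 2k|λ_enc|/r = 2(8.99×10^9)(1.327×10^-5)/(0.0416) = 5.73×10^6 N/C.

E = 5.73e6 N/C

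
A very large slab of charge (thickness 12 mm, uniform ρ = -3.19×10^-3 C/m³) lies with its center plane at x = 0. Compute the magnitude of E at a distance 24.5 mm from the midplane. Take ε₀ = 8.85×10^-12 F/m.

|E| = 2.16e6 V/m

The point |x| = 24.5 mm lies outside the slab (half-thickness 0.006 m). A symmetric pillbox spanning the full slab encloses Q_enc = ρ·d·A.
Flux = 2EA ⇒ E = |ρ|d/(2ε₀), independent of distance outside.
E = (3.19×10^-3)(0.012)/(2·8.85×10^-12) = 2.16×10^6 N/C.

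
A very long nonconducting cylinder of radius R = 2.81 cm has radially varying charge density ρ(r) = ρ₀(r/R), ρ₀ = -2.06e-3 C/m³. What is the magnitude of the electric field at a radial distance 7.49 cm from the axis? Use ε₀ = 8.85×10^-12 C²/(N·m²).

Choose a coaxial cylinder of radius r = 7.49 cm (arbitrary length L) as the Gaussian surface (r > R, full charge per length enclosed).
λ_enc = 2π ∫₀^R ρ₀(r'/R)^1 r' dr' = 2πρ₀R²/3 = -3.407e-6 C/m.
Applying ∮E·dA = Q_enc/ε₀ with the end caps contributing no flux:
E = |λ_enc|/(2πε₀r) = (3.407×10^-6)/(2π·8.85×10^-12·0.0749) = 8.18×10^5 N/C.

|E| = 8.18×10^5 N/C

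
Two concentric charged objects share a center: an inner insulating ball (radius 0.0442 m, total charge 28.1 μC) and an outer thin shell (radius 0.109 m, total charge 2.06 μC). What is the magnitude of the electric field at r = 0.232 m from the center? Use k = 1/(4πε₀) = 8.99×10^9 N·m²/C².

Take a concentric spherical Gaussian surface of radius r = 0.232 m (r > 0.109 m, enclosing both).
Q_enc = (28.1 μC) + (2.06 μC) = 3.016e-5 C.
Gauss's law: E·4πr² = Q_enc/ε₀.
E = k|Q_enc|/r² = (8.99×10^9)(3.016e-5)/(0.232)² = 5.04×10^6 N/C.

E = 5.04e6 N/C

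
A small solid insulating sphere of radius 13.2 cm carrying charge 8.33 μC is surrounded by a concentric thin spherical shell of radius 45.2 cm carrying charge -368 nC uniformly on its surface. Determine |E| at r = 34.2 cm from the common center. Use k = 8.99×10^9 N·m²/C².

Take a concentric spherical Gaussian surface of radius r = 34.2 cm (between the bodies, 13.2 cm < r < 45.2 cm).
The shell at 45.2 cm lies outside the Gaussian surface, so Q_enc = 8.33 μC = 8.33e-6 C.
By Gauss's law, ∮E·dA = E·4πr² = Q_enc/ε₀.
E = k|Q_enc|/r² = (8.99×10^9)(8.33e-6)/(0.342)² = 6.40×10^5 N/C.

E = 6.40×10^5 V/m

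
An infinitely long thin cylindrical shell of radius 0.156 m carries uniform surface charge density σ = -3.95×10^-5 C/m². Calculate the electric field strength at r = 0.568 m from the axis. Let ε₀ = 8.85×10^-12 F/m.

By cylindrical symmetry E is radial; use a coaxial Gaussian cylinder of radius 0.568 m and length L (r > 0.156 m).
The whole shell is enclosed: λ_enc = σ·2πR = (-3.95×10^-5)·2π·(0.156) = -3.872×10^-5 C/m.
Gauss's law: E·2πrL = λ_enc L/ε₀.
E = |λ_enc|/(2πε₀r) = (3.872×10^-5)/(2π·8.85×10^-12·0.568) = 1.23×10^6 N/C.

E = 1.23×10^6 V/m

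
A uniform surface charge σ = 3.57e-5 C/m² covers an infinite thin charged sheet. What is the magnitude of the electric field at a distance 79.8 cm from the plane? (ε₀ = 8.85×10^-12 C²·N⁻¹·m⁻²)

The symmetry is planar: E is normal to the sheet and the same magnitude on both sides. Take a pillbox straddling the sheet with end-cap area A.
Flux Φ = 2EA and Q_enc = σA, so 2EA = σA/ε₀ ⇒ E = |σ|/(2ε₀), independent of distance.
E = |σ|/(2ε₀) = (3.57×10^-5)/(2·8.85×10^-12) = 2.02e6 N/C.

|E| ≈ 2.02×10^6 N/C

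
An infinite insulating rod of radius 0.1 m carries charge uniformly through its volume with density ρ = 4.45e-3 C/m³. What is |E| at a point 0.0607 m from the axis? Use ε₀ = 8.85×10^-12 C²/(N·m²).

By cylindrical symmetry E is radial; use a coaxial Gaussian cylinder of radius 0.0607 m and length L (r < R).
Enclosed charge per unit length: λ_enc = ρ·πr² = (4.45×10^-3)π(0.0607)² = 5.151×10^-5 C/m.
Since E is radial and uniform over the curved surface, Φ = E·2πrL = Q_enc/ε₀ = λ_enc L/ε₀.
E = |λ_enc|/(2πε₀r) = (5.151×10^-5)/(2π·8.85×10^-12·0.0607) = 1.53×10^7 N/C.

1.53×10^7 N/C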